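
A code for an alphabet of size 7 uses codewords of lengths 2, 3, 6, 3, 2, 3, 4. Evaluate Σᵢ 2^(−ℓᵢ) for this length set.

0.953125

With common denominator 2^6 = 64: Σ 2^(−ℓᵢ) = 16/64 + 8/64 + 1/64 + 8/64 + 16/64 + 8/64 + 4/64 = 61/64 = 0.953125.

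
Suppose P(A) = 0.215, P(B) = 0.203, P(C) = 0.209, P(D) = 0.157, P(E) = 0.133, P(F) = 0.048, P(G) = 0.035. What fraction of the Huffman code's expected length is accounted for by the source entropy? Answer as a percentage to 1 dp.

97.8%

Entropy H = −Σ p log₂ p ≈ 2.6018 bits.
Huffman merges: 7/200+6/125→83/1000; 83/1000+133/1000→27/125; 157/1000+203/1000→9/25; 209/1000+43/200→53/125; 27/125+9/25→72/125; 53/125+72/125→1. L = 2659/1000 ≈ 2.6590.
Efficiency = H/L = 2.6018/2.6590 = 97.8%.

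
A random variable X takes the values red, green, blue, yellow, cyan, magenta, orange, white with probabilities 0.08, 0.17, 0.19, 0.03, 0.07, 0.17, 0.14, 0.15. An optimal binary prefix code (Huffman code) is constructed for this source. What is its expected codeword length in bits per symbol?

2.91 bits/symbol

Repeatedly combine the two least-probable nodes; the expected code length is the sum of the merged weights.
merge 3/100 + 7/100 → 1/10
merge 2/25 + 1/10 → 9/50
merge 7/50 + 3/20 → 29/100
merge 17/100 + 17/100 → 17/50
merge 9/50 + 19/100 → 37/100
merge 29/100 + 17/50 → 63/100
merge 37/100 + 63/100 → 1
L = 1/10 + 9/50 + 29/100 + 17/50 + 37/100 + 63/100 + 1 = 291/100 = 2.91 bits/symbol.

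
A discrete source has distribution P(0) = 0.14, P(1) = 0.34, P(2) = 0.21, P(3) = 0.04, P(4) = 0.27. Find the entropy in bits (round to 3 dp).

H = −Σ pᵢ log₂ pᵢ.
−0.14·log₂(0.14) = 0.3971
−0.34·log₂(0.34) = 0.5292
−0.21·log₂(0.21) = 0.4728
−0.04·log₂(0.04) = 0.1858
−0.27·log₂(0.27) = 0.5100
Sum ≈ 2.0949 → 2.095 bits.

2.095 bits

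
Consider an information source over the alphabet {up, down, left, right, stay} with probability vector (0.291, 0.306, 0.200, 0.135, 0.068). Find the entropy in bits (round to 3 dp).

H = −Σ pᵢ log₂ pᵢ.
−0.291·log₂(0.291) = 0.5182
−0.306·log₂(0.306) = 0.5228
−0.200·log₂(0.200) = 0.4644
−0.135·log₂(0.135) = 0.3900
−0.068·log₂(0.068) = 0.2637
Sum ≈ 2.1591 → 2.159 bits.

2.159 bits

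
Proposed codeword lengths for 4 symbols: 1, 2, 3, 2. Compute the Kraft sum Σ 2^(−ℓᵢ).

With common denominator 2^3 = 8: Σ 2^(−ℓᵢ) = 4/8 + 2/8 + 1/8 + 2/8 = 9/8 = 1.125.

1.125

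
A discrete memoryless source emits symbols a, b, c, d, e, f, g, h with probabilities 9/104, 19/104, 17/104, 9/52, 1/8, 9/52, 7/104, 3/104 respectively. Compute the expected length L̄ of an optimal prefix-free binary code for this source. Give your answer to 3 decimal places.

Repeatedly combine the two least-probable nodes; the expected code length is the sum of the merged weights.
merge 3/104 + 7/104 → 5/52
merge 9/104 + 5/52 → 19/104
merge 1/8 + 17/104 → 15/52
merge 9/52 + 9/52 → 9/26
merge 19/104 + 19/104 → 19/52
merge 15/52 + 9/26 → 33/52
merge 19/52 + 33/52 → 1
L = 5/52 + 19/104 + 15/52 + 9/26 + 19/52 + 33/52 + 1 = 303/104 ≈ 2.913 bits/symbol.

2.913 bits/symbol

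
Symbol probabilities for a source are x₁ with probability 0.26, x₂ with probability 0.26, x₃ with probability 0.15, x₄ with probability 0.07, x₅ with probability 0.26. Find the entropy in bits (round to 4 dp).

H = −Σ pᵢ log₂ pᵢ.
−0.26·log₂(0.26) = 0.5053
−0.26·log₂(0.26) = 0.5053
−0.15·log₂(0.15) = 0.4105
−0.07·log₂(0.07) = 0.2686
−0.26·log₂(0.26) = 0.5053
Sum ≈ 2.1950 → 2.1950 bits.

2.1950 bits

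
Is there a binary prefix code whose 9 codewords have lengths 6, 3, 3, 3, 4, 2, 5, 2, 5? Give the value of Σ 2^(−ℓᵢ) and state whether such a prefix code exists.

1.015625; no

With common denominator 2^6 = 64: Σ 2^(−ℓᵢ) = 1/64 + 8/64 + 8/64 + 8/64 + 4/64 + 16/64 + 2/64 + 16/64 + 2/64 = 65/64 = 1.015625.
Kraft's inequality requires Σ ≤ 1; here Σ = 1.015625 > 1, so no such prefix code exists.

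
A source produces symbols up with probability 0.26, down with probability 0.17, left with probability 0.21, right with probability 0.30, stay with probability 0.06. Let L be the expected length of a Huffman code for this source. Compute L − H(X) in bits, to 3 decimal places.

Entropy H = −Σ p log₂ p ≈ 2.1773 bits.
Huffman merges: 3/50+17/100→23/100; 21/100+23/100→11/25; 13/50+3/10→14/25; 11/25+14/25→1. L = 223/100 ≈ 2.2300.
L − H = 2.2300 − 2.1773 = 0.053 bits.

0.053 bits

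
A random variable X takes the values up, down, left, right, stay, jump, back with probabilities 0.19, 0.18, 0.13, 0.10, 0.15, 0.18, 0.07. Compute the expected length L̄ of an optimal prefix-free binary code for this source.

Repeatedly combine the two least-probable nodes; the expected code length is the sum of the merged weights.
merge 7/100 + 1/10 → 17/100
merge 13/100 + 3/20 → 7/25
merge 17/100 + 9/50 → 7/20
merge 9/50 + 19/100 → 37/100
merge 7/25 + 7/20 → 63/100
merge 37/100 + 63/100 → 1
L = 17/100 + 7/25 + 7/20 + 37/100 + 63/100 + 1 = 14/5 = 2.8 bits/symbol.

2.8 bits/symbol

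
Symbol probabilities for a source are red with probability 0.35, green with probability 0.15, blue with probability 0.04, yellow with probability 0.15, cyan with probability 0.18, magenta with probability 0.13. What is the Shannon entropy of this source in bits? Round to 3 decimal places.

2.365 bits

H = −Σ pᵢ log₂ pᵢ.
−0.35·log₂(0.35) = 0.5301
−0.15·log₂(0.15) = 0.4105
−0.04·log₂(0.04) = 0.1858
−0.15·log₂(0.15) = 0.4105
−0.18·log₂(0.18) = 0.4453
−0.13·log₂(0.13) = 0.3826
Sum ≈ 2.3649 → 2.365 bits.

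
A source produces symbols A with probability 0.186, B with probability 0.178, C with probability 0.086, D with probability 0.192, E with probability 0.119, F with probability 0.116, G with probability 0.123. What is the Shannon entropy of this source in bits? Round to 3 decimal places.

H = −Σ pᵢ log₂ pᵢ.
−0.186·log₂(0.186) = 0.4514
−0.178·log₂(0.178) = 0.4432
−0.086·log₂(0.086) = 0.3044
−0.192·log₂(0.192) = 0.4571
−0.119·log₂(0.119) = 0.3654
−0.116·log₂(0.116) = 0.3605
−0.123·log₂(0.123) = 0.3719
Sum ≈ 2.7539 → 2.754 bits.

2.754 bits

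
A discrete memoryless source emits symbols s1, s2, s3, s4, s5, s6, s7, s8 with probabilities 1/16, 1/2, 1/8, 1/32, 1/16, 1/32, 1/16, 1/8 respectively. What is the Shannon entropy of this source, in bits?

2.3125 bits

Each probability is a power of 1/2, so log₂(1/p) is an integer.
H = Σ p·log₂(1/p) = 1/16·4 + 1/2·1 + 1/8·3 + 1/32·5 + 1/16·4 + 1/32·5 + 1/16·4 + 1/8·3 = 2.3125 bits.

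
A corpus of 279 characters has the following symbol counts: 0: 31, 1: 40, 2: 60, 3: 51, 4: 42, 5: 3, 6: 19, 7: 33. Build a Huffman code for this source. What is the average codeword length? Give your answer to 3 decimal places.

2.864 bits/symbol

Probabilities are the counts divided by 279.
Repeatedly combine the two least-probable nodes; the expected code length is the sum of the merged weights.
merge 1/93 + 19/279 → 22/279
merge 22/279 + 1/9 → 53/279
merge 11/93 + 40/279 → 73/279
merge 14/93 + 17/93 → 1/3
merge 53/279 + 20/93 → 113/279
merge 73/279 + 1/3 → 166/279
merge 113/279 + 166/279 → 1
L = 22/279 + 53/279 + 73/279 + 1/3 + 113/279 + 166/279 + 1 = 799/279 ≈ 2.864 bits/symbol.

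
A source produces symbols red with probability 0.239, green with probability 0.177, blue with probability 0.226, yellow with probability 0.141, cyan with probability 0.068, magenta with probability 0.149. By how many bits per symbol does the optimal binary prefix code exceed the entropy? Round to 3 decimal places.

Entropy H = −Σ p log₂ p ≈ 2.4921 bits.
Huffman merges: 17/250+141/1000→209/1000; 149/1000+177/1000→163/500; 209/1000+113/500→87/200; 239/1000+163/500→113/200; 87/200+113/200→1. L = 507/200 ≈ 2.5350.
L − H = 2.5350 − 2.4921 = 0.043 bits.

0.043 bits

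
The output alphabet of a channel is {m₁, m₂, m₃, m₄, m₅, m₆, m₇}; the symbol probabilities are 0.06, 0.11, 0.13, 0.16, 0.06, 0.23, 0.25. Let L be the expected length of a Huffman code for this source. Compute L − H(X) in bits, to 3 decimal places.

Entropy H = −Σ p log₂ p ≈ 2.6307 bits.
Huffman merges: 3/50+3/50→3/25; 11/100+3/25→23/100; 13/100+4/25→29/100; 23/100+23/100→23/50; 1/4+29/100→27/50; 23/50+27/50→1. L = 66/25 ≈ 2.6400.
L − H = 2.6400 − 2.6307 = 0.009 bits.

0.009 bits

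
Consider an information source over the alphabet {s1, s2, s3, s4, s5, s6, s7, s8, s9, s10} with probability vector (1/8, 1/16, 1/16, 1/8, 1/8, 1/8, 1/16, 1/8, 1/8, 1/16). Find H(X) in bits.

Each probability is a power of 1/2, so log₂(1/p) is an integer.
H = Σ p·log₂(1/p) = 1/8·3 + 1/16·4 + 1/16·4 + 1/8·3 + 1/8·3 + 1/8·3 + 1/16·4 + 1/8·3 + 1/8·3 + 1/16·4 = 3.25 bits.

3.25 bits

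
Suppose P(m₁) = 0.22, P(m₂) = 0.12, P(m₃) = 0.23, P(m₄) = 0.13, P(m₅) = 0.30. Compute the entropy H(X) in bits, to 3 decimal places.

2.239 bits

H = −Σ pᵢ log₂ pᵢ.
−0.22·log₂(0.22) = 0.4806
−0.12·log₂(0.12) = 0.3671
−0.23·log₂(0.23) = 0.4877
−0.13·log₂(0.13) = 0.3826
−0.30·log₂(0.30) = 0.5211
Sum ≈ 2.2390 → 2.239 bits.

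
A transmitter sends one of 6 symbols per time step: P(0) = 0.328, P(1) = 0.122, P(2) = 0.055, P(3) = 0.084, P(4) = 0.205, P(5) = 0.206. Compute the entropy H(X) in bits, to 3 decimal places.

H = −Σ pᵢ log₂ pᵢ.
−0.328·log₂(0.328) = 0.5275
−0.122·log₂(0.122) = 0.3703
−0.055·log₂(0.055) = 0.2301
−0.084·log₂(0.084) = 0.3002
−0.205·log₂(0.205) = 0.4687
−0.206·log₂(0.206) = 0.4695
Sum ≈ 2.3663 → 2.366 bits.

2.366 bits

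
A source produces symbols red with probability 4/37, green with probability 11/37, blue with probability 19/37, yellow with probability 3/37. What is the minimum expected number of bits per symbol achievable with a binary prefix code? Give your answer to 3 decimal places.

Repeatedly combine the two least-probable nodes; the expected code length is the sum of the merged weights.
merge 3/37 + 4/37 → 7/37
merge 7/37 + 11/37 → 18/37
merge 18/37 + 19/37 → 1
L = 7/37 + 18/37 + 1 = 62/37 ≈ 1.676 bits/symbol.

1.676 bits/symbol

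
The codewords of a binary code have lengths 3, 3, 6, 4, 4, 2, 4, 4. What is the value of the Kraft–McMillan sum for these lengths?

With common denominator 2^6 = 64: Σ 2^(−ℓᵢ) = 8/64 + 8/64 + 1/64 + 4/64 + 4/64 + 16/64 + 4/64 + 4/64 = 49/64 = 0.765625.

0.765625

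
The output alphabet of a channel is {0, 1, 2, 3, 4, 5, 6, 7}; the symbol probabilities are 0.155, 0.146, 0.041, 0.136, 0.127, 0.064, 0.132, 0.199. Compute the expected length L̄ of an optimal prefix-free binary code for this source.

Repeatedly combine the two least-probable nodes; the expected code length is the sum of the merged weights.
merge 41/1000 + 8/125 → 21/200
merge 21/200 + 127/1000 → 29/125
merge 33/250 + 17/125 → 67/250
merge 73/500 + 31/200 → 301/1000
merge 199/1000 + 29/125 → 431/1000
merge 67/250 + 301/1000 → 569/1000
merge 431/1000 + 569/1000 → 1
L = 21/200 + 29/125 + 67/250 + 301/1000 + 431/1000 + 569/1000 + 1 = 1453/500 = 2.906 bits/symbol.

2.906 bits/symbol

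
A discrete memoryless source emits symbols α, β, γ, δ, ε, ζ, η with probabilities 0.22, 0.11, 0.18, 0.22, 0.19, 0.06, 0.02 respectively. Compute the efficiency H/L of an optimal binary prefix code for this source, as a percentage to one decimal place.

97.3%

Entropy H = −Σ p log₂ p ≈ 2.5684 bits.
Huffman merges: 1/50+3/50→2/25; 2/25+11/100→19/100; 9/50+19/100→37/100; 19/100+11/50→41/100; 11/50+37/100→59/100; 41/100+59/100→1. L = 66/25 ≈ 2.6400.
Efficiency = H/L = 2.5684/2.6400 = 97.3%.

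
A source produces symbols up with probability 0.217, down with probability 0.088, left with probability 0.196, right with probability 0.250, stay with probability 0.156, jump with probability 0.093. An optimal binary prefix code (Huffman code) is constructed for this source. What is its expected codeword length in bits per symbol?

2.518 bits/symbol

Repeatedly combine the two least-probable nodes; the expected code length is the sum of the merged weights.
merge 11/125 + 93/1000 → 181/1000
merge 39/250 + 181/1000 → 337/1000
merge 49/250 + 217/1000 → 413/1000
merge 1/4 + 337/1000 → 587/1000
merge 413/1000 + 587/1000 → 1
L = 181/1000 + 337/1000 + 413/1000 + 587/1000 + 1 = 1259/500 = 2.518 bits/symbol.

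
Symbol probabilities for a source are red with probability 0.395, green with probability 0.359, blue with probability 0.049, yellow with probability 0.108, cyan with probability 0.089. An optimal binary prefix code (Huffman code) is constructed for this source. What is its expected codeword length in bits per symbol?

1.989 bits/symbol

Repeatedly combine the two least-probable nodes; the expected code length is the sum of the merged weights.
merge 49/1000 + 89/1000 → 69/500
merge 27/250 + 69/500 → 123/500
merge 123/500 + 359/1000 → 121/200
merge 79/200 + 121/200 → 1
L = 69/500 + 123/500 + 121/200 + 1 = 1989/1000 = 1.989 bits/symbol.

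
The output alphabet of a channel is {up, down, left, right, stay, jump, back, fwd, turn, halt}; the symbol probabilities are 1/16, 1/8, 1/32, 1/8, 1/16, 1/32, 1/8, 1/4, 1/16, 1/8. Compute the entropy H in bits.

Each probability is a power of 1/2, so log₂(1/p) is an integer.
H = Σ p·log₂(1/p) = 1/16·4 + 1/8·3 + 1/32·5 + 1/8·3 + 1/16·4 + 1/32·5 + 1/8·3 + 1/4·2 + 1/16·4 + 1/8·3 = 3.0625 bits.

3.0625 bits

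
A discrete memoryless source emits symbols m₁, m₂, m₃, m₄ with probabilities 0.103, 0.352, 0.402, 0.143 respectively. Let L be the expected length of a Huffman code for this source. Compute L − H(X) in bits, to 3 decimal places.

Entropy H = −Σ p log₂ p ≈ 1.7978 bits.
Huffman merges: 103/1000+143/1000→123/500; 123/500+44/125→299/500; 201/500+299/500→1. L = 461/250 ≈ 1.8440.
L − H = 1.8440 − 1.7978 = 0.046 bits.

0.046 bits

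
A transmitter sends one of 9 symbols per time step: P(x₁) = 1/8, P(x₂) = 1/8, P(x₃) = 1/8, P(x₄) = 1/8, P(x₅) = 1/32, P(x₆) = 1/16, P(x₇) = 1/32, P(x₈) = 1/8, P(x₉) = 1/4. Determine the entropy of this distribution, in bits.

2.9375 bits

Each probability is a power of 1/2, so log₂(1/p) is an integer.
H = Σ p·log₂(1/p) = 1/8·3 + 1/8·3 + 1/8·3 + 1/8·3 + 1/32·5 + 1/16·4 + 1/32·5 + 1/8·3 + 1/4·2 = 2.9375 bits.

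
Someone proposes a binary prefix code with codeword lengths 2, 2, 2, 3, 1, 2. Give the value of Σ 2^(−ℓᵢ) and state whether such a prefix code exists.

With common denominator 2^3 = 8: Σ 2^(−ℓᵢ) = 2/8 + 2/8 + 2/8 + 1/8 + 4/8 + 2/8 = 13/8 = 1.625.
Kraft's inequality requires Σ ≤ 1; here Σ = 1.625 > 1, so no such prefix code exists.

1.625; no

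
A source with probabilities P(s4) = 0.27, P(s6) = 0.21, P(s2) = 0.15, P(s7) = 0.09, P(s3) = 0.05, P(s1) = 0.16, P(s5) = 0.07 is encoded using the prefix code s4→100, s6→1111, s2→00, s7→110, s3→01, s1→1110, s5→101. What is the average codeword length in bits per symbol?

3.17 bits/symbol

L̄ = Σ pᵢ·ℓᵢ = 0.27·3 + 0.21·4 + 0.15·2 + 0.09·3 + 0.05·2 + 0.16·4 + 0.07·3 = 3.17 bits/symbol.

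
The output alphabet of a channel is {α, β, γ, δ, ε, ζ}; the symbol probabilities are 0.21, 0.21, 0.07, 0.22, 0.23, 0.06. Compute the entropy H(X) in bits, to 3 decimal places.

2.426 bits

H = −Σ pᵢ log₂ pᵢ.
−0.21·log₂(0.21) = 0.4728
−0.21·log₂(0.21) = 0.4728
−0.07·log₂(0.07) = 0.2686
−0.22·log₂(0.22) = 0.4806
−0.23·log₂(0.23) = 0.4877
−0.06·log₂(0.06) = 0.2435
Sum ≈ 2.4260 → 2.426 bits.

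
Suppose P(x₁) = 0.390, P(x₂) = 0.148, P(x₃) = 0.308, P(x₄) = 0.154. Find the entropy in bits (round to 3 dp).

1.877 bits

H = −Σ pᵢ log₂ pᵢ.
−0.390·log₂(0.390) = 0.5298
−0.148·log₂(0.148) = 0.4079
−0.308·log₂(0.308) = 0.5233
−0.154·log₂(0.154) = 0.4156
Sum ≈ 1.8767 → 1.877 bits.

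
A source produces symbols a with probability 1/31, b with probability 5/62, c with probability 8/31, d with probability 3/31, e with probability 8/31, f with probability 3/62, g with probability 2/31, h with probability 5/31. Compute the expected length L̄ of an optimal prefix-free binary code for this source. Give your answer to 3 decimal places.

Repeatedly combine the two least-probable nodes; the expected code length is the sum of the merged weights.
merge 1/31 + 3/62 → 5/62
merge 2/31 + 5/62 → 9/62
merge 5/62 + 3/31 → 11/62
merge 9/62 + 5/31 → 19/62
merge 11/62 + 8/31 → 27/62
merge 8/31 + 19/62 → 35/62
merge 27/62 + 35/62 → 1
L = 5/62 + 9/62 + 11/62 + 19/62 + 27/62 + 35/62 + 1 = 84/31 ≈ 2.710 bits/symbol.

2.710 bits/symbol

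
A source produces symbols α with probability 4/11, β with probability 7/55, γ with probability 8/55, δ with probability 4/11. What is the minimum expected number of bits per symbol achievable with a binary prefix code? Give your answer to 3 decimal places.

Repeatedly combine the two least-probable nodes; the expected code length is the sum of the merged weights.
merge 7/55 + 8/55 → 3/11
merge 3/11 + 4/11 → 7/11
merge 4/11 + 7/11 → 1
L = 3/11 + 7/11 + 1 = 21/11 ≈ 1.909 bits/symbol.

1.909 bits/symbol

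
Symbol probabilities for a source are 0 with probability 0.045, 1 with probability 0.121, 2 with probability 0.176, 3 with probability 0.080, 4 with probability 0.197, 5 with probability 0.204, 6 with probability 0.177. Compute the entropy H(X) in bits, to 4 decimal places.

2.6744 bits

H = −Σ pᵢ log₂ pᵢ.
−0.045·log₂(0.045) = 0.2013
−0.121·log₂(0.121) = 0.3687
−0.176·log₂(0.176) = 0.4411
−0.080·log₂(0.080) = 0.2915
−0.197·log₂(0.197) = 0.4617
−0.204·log₂(0.204) = 0.4678
−0.177·log₂(0.177) = 0.4422
Sum ≈ 2.6744 → 2.6744 bits.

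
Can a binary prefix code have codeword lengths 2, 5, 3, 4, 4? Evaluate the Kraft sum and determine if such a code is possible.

0.53125; yes

With common denominator 2^5 = 32: Σ 2^(−ℓᵢ) = 8/32 + 1/32 + 4/32 + 2/32 + 2/32 = 17/32 = 0.53125.
Kraft's inequality requires Σ ≤ 1; here Σ = 0.53125 ≤ 1, so such a prefix code exists.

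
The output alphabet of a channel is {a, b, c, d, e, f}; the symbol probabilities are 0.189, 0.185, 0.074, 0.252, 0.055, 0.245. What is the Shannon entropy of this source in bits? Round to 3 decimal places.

2.411 bits

H = −Σ pᵢ log₂ pᵢ.
−0.189·log₂(0.189) = 0.4543
−0.185·log₂(0.185) = 0.4504
−0.074·log₂(0.074) = 0.2780
−0.252·log₂(0.252) = 0.5011
−0.055·log₂(0.055) = 0.2301
−0.245·log₂(0.245) = 0.4971
Sum ≈ 2.4110 → 2.411 bits.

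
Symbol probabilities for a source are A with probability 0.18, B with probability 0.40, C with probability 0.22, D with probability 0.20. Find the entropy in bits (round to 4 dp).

1.9190 bits

H = −Σ pᵢ log₂ pᵢ.
−0.18·log₂(0.18) = 0.4453
−0.40·log₂(0.40) = 0.5288
−0.22·log₂(0.22) = 0.4806
−0.20·log₂(0.20) = 0.4644
Sum ≈ 1.9190 → 1.9190 bits.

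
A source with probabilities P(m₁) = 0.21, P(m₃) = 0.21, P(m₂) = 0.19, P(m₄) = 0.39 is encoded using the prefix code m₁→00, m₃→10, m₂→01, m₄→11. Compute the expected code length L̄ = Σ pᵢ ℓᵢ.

L̄ = Σ pᵢ·ℓᵢ = 0.21·2 + 0.21·2 + 0.19·2 + 0.39·2 = 2 bits/symbol.

2 bits/symbol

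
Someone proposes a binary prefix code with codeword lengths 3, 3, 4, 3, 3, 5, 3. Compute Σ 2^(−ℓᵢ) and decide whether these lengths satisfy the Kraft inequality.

0.71875; yes

With common denominator 2^5 = 32: Σ 2^(−ℓᵢ) = 4/32 + 4/32 + 2/32 + 4/32 + 4/32 + 1/32 + 4/32 = 23/32 = 0.71875.
Kraft's inequality requires Σ ≤ 1; here Σ = 0.71875 ≤ 1, so such a prefix code exists.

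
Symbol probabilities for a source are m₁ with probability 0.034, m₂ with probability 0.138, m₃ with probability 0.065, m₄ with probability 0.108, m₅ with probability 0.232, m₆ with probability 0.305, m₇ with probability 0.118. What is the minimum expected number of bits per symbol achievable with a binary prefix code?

2.562 bits/symbol

Repeatedly combine the two least-probable nodes; the expected code length is the sum of the merged weights.
merge 17/500 + 13/200 → 99/1000
merge 99/1000 + 27/250 → 207/1000
merge 59/500 + 69/500 → 32/125
merge 207/1000 + 29/125 → 439/1000
merge 32/125 + 61/200 → 561/1000
merge 439/1000 + 561/1000 → 1
L = 99/1000 + 207/1000 + 32/125 + 439/1000 + 561/1000 + 1 = 1281/500 = 2.562 bits/symbol.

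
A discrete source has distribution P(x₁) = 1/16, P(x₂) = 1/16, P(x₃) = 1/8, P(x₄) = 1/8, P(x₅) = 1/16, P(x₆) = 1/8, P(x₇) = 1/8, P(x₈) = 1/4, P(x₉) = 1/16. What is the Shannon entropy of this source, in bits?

Each probability is a power of 1/2, so log₂(1/p) is an integer.
H = Σ p·log₂(1/p) = 1/16·4 + 1/16·4 + 1/8·3 + 1/8·3 + 1/16·4 + 1/8·3 + 1/8·3 + 1/4·2 + 1/16·4 = 3 bits.

3 bits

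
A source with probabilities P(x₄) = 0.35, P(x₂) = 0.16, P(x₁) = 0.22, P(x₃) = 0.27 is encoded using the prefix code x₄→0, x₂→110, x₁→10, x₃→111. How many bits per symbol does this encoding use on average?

2.08 bits/symbol

L̄ = Σ pᵢ·ℓᵢ = 0.35·1 + 0.16·3 + 0.22·2 + 0.27·3 = 2.08 bits/symbol.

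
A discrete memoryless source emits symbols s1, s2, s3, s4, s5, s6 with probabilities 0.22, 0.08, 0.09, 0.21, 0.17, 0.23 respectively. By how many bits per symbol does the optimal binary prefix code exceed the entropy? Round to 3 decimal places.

0.030 bits

Entropy H = −Σ p log₂ p ≈ 2.4798 bits.
Huffman merges: 2/25+9/100→17/100; 17/100+17/100→17/50; 21/100+11/50→43/100; 23/100+17/50→57/100; 43/100+57/100→1. L = 251/100 ≈ 2.5100.
L − H = 2.5100 − 2.4798 = 0.030 bits.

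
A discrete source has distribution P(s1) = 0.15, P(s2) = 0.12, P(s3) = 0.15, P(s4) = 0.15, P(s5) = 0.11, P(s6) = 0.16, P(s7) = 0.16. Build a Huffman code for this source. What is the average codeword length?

2.84 bits/symbol

Repeatedly combine the two least-probable nodes; the expected code length is the sum of the merged weights.
merge 11/100 + 3/25 → 23/100
merge 3/20 + 3/20 → 3/10
merge 3/20 + 4/25 → 31/100
merge 4/25 + 23/100 → 39/100
merge 3/10 + 31/100 → 61/100
merge 39/100 + 61/100 → 1
L = 23/100 + 3/10 + 31/100 + 39/100 + 61/100 + 1 = 71/25 = 2.84 bits/symbol.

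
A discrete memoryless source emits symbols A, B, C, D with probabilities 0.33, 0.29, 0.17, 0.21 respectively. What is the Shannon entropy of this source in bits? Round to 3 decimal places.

H = −Σ pᵢ log₂ pᵢ.
−0.33·log₂(0.33) = 0.5278
−0.29·log₂(0.29) = 0.5179
−0.17·log₂(0.17) = 0.4346
−0.21·log₂(0.21) = 0.4728
Sum ≈ 1.9531 → 1.953 bits.

1.953 bits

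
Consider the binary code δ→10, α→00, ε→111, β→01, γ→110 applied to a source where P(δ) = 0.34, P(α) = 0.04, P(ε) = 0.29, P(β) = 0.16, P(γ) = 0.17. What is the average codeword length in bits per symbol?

L̄ = Σ pᵢ·ℓᵢ = 0.34·2 + 0.04·2 + 0.29·3 + 0.16·2 + 0.17·3 = 2.46 bits/symbol.

2.46 bits/symbol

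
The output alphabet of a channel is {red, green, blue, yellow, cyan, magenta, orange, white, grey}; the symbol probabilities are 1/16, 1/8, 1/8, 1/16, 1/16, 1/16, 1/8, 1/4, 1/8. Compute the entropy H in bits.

Each probability is a power of 1/2, so log₂(1/p) is an integer.
H = Σ p·log₂(1/p) = 1/16·4 + 1/8·3 + 1/8·3 + 1/16·4 + 1/16·4 + 1/16·4 + 1/8·3 + 1/4·2 + 1/8·3 = 3 bits.

3 bits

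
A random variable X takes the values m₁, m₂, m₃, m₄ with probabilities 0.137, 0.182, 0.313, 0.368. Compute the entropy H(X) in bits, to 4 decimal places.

1.8955 bits

H = −Σ pᵢ log₂ pᵢ.
−0.137·log₂(0.137) = 0.3929
−0.182·log₂(0.182) = 0.4474
−0.313·log₂(0.313) = 0.5245
−0.368·log₂(0.368) = 0.5307
Sum ≈ 1.8955 → 1.8955 bits.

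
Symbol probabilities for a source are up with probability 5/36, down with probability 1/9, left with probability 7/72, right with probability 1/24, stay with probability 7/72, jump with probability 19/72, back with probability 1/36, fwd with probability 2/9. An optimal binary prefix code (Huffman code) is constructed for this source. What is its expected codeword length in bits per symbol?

2.75 bits/symbol

Repeatedly combine the two least-probable nodes; the expected code length is the sum of the merged weights.
merge 1/36 + 1/24 → 5/72
merge 5/72 + 7/72 → 1/6
merge 7/72 + 1/9 → 5/24
merge 5/36 + 1/6 → 11/36
merge 5/24 + 2/9 → 31/72
merge 19/72 + 11/36 → 41/72
merge 31/72 + 41/72 → 1
L = 5/72 + 1/6 + 5/24 + 11/36 + 31/72 + 41/72 + 1 = 11/4 = 2.75 bits/symbol.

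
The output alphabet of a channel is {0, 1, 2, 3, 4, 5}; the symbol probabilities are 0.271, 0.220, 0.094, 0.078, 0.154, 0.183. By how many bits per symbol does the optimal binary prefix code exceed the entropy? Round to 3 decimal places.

0.035 bits

Entropy H = −Σ p log₂ p ≈ 2.4628 bits.
Huffman merges: 39/500+47/500→43/250; 77/500+43/250→163/500; 183/1000+11/50→403/1000; 271/1000+163/500→597/1000; 403/1000+597/1000→1. L = 1249/500 ≈ 2.4980.
L − H = 2.4980 − 2.4628 = 0.035 bits.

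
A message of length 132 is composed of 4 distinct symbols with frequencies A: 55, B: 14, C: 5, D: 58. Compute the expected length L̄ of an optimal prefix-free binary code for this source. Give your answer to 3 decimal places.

Probabilities are the counts divided by 132.
Repeatedly combine the two least-probable nodes; the expected code length is the sum of the merged weights.
merge 5/132 + 7/66 → 19/132
merge 19/132 + 5/12 → 37/66
merge 29/66 + 37/66 → 1
L = 19/132 + 37/66 + 1 = 75/44 ≈ 1.705 bits/symbol.

1.705 bits/symbol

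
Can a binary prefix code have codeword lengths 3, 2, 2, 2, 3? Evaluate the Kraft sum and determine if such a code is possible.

1; yes

With common denominator 2^3 = 8: Σ 2^(−ℓᵢ) = 1/8 + 2/8 + 2/8 + 2/8 + 1/8 = 8/8 = 1.
Kraft's inequality requires Σ ≤ 1; here Σ = 1 ≤ 1, so such a prefix code exists.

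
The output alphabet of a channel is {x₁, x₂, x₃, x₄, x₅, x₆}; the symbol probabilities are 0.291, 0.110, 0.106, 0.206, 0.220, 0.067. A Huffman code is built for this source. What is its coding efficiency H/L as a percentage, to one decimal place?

98.7%

Entropy H = −Σ p log₂ p ≈ 2.4231 bits.
Huffman merges: 67/1000+53/500→173/1000; 11/100+173/1000→283/1000; 103/500+11/50→213/500; 283/1000+291/1000→287/500; 213/500+287/500→1. L = 307/125 ≈ 2.4560.
Efficiency = H/L = 2.4231/2.4560 = 98.7%.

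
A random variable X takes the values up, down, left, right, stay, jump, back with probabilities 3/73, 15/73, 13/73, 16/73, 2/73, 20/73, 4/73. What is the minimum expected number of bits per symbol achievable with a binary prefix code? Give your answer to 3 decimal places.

Repeatedly combine the two least-probable nodes; the expected code length is the sum of the merged weights.
merge 2/73 + 3/73 → 5/73
merge 4/73 + 5/73 → 9/73
merge 9/73 + 13/73 → 22/73
merge 15/73 + 16/73 → 31/73
merge 20/73 + 22/73 → 42/73
merge 31/73 + 42/73 → 1
L = 5/73 + 9/73 + 22/73 + 31/73 + 42/73 + 1 = 182/73 ≈ 2.493 bits/symbol.

2.493 bits/symbol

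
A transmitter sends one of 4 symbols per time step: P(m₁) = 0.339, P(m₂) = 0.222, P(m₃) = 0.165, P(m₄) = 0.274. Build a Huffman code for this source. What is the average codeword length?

2 bits/symbol

Repeatedly combine the two least-probable nodes; the expected code length is the sum of the merged weights.
merge 33/200 + 111/500 → 387/1000
merge 137/500 + 339/1000 → 613/1000
merge 387/1000 + 613/1000 → 1
L = 387/1000 + 613/1000 + 1 = 2 bits/symbol.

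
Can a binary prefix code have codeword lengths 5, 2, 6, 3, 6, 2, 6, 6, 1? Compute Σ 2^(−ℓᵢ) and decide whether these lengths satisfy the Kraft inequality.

With common denominator 2^6 = 64: Σ 2^(−ℓᵢ) = 2/64 + 16/64 + 1/64 + 8/64 + 1/64 + 16/64 + 1/64 + 1/64 + 32/64 = 78/64 = 1.21875.
Kraft's inequality requires Σ ≤ 1; here Σ = 1.21875 > 1, so no such prefix code exists.

1.21875; no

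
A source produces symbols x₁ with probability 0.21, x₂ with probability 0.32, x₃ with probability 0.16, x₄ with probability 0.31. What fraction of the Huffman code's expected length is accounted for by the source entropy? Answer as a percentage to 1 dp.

97.3%

Entropy H = −Σ p log₂ p ≈ 1.9457 bits.
Huffman merges: 4/25+21/100→37/100; 31/100+8/25→63/100; 37/100+63/100→1. L = 2 ≈ 2.0000.
Efficiency = H/L = 1.9457/2.0000 = 97.3%.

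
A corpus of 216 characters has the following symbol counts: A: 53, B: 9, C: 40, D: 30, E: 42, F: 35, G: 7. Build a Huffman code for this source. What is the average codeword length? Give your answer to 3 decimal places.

Probabilities are the counts divided by 216.
Repeatedly combine the two least-probable nodes; the expected code length is the sum of the merged weights.
merge 7/216 + 1/24 → 2/27
merge 2/27 + 5/36 → 23/108
merge 35/216 + 5/27 → 25/72
merge 7/36 + 23/108 → 11/27
merge 53/216 + 25/72 → 16/27
merge 11/27 + 16/27 → 1
L = 2/27 + 23/108 + 25/72 + 11/27 + 16/27 + 1 = 569/216 ≈ 2.634 bits/symbol.

2.634 bits/symbol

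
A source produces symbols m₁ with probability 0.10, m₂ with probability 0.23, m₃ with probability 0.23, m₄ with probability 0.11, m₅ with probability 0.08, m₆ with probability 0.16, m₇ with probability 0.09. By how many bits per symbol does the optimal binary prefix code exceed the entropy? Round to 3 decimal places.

Entropy H = −Σ p log₂ p ≈ 2.6850 bits.
Huffman merges: 2/25+9/100→17/100; 1/10+11/100→21/100; 4/25+17/100→33/100; 21/100+23/100→11/25; 23/100+33/100→14/25; 11/25+14/25→1. L = 271/100 ≈ 2.7100.
L − H = 2.7100 − 2.6850 = 0.025 bits.

0.025 bits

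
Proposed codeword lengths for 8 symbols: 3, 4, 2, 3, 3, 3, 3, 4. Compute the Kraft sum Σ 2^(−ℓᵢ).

With common denominator 2^4 = 16: Σ 2^(−ℓᵢ) = 2/16 + 1/16 + 4/16 + 2/16 + 2/16 + 2/16 + 2/16 + 1/16 = 16/16 = 1.

1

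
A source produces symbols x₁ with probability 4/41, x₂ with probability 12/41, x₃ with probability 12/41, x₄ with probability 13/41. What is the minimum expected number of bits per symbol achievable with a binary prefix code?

2 bits/symbol

Repeatedly combine the two least-probable nodes; the expected code length is the sum of the merged weights.
merge 4/41 + 12/41 → 16/41
merge 12/41 + 13/41 → 25/41
merge 16/41 + 25/41 → 1
L = 16/41 + 25/41 + 1 = 2 bits/symbol.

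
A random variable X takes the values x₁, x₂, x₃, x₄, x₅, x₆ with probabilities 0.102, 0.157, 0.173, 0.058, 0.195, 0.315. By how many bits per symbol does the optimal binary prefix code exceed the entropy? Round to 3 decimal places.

Entropy H = −Σ p log₂ p ≈ 2.4163 bits.
Huffman merges: 29/500+51/500→4/25; 157/1000+4/25→317/1000; 173/1000+39/200→46/125; 63/200+317/1000→79/125; 46/125+79/125→1. L = 2477/1000 ≈ 2.4770.
L − H = 2.4770 − 2.4163 = 0.061 bits.

0.061 bits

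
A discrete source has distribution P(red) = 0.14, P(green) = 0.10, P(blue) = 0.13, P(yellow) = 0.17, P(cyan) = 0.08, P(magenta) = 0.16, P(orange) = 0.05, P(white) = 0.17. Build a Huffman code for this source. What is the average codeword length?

Repeatedly combine the two least-probable nodes; the expected code length is the sum of the merged weights.
merge 1/20 + 2/25 → 13/100
merge 1/10 + 13/100 → 23/100
merge 13/100 + 7/50 → 27/100
merge 4/25 + 17/100 → 33/100
merge 17/100 + 23/100 → 2/5
merge 27/100 + 33/100 → 3/5
merge 2/5 + 3/5 → 1
L = 13/100 + 23/100 + 27/100 + 33/100 + 2/5 + 3/5 + 1 = 74/25 = 2.96 bits/symbol.

2.96 bits/symbol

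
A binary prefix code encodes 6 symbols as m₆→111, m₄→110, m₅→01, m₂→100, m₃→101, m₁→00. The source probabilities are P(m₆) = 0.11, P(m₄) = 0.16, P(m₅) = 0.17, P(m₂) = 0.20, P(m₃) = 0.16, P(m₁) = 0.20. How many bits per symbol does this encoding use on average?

2.63 bits/symbol

L̄ = Σ pᵢ·ℓᵢ = 0.11·3 + 0.16·3 + 0.17·2 + 0.20·3 + 0.16·3 + 0.20·2 = 2.63 bits/symbol.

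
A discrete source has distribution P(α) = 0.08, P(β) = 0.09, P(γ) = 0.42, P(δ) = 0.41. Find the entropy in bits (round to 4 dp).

H = −Σ pᵢ log₂ pᵢ.
−0.08·log₂(0.08) = 0.2915
−0.09·log₂(0.09) = 0.3127
−0.42·log₂(0.42) = 0.5256
−0.41·log₂(0.41) = 0.5274
Sum ≈ 1.6572 → 1.6572 bits.

1.6572 bits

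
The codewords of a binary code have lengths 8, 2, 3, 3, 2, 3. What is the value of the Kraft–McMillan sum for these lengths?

0.87890625

With common denominator 2^8 = 256: Σ 2^(−ℓᵢ) = 1/256 + 64/256 + 32/256 + 32/256 + 64/256 + 32/256 = 225/256 = 0.87890625.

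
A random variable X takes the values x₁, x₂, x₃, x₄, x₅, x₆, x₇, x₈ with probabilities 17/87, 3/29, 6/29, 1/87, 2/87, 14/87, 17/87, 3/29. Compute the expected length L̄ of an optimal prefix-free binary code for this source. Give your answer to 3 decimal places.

2.770 bits/symbol

Repeatedly combine the two least-probable nodes; the expected code length is the sum of the merged weights.
merge 1/87 + 2/87 → 1/29
merge 1/29 + 3/29 → 4/29
merge 3/29 + 4/29 → 7/29
merge 14/87 + 17/87 → 31/87
merge 17/87 + 6/29 → 35/87
merge 7/29 + 31/87 → 52/87
merge 35/87 + 52/87 → 1
L = 1/29 + 4/29 + 7/29 + 31/87 + 35/87 + 52/87 + 1 = 241/87 ≈ 2.770 bits/symbol.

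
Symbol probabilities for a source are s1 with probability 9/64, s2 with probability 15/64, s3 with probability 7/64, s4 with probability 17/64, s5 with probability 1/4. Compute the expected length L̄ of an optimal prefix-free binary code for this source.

Repeatedly combine the two least-probable nodes; the expected code length is the sum of the merged weights.
merge 7/64 + 9/64 → 1/4
merge 15/64 + 1/4 → 31/64
merge 1/4 + 17/64 → 33/64
merge 31/64 + 33/64 → 1
L = 1/4 + 31/64 + 33/64 + 1 = 9/4 = 2.25 bits/symbol.

2.25 bits/symbol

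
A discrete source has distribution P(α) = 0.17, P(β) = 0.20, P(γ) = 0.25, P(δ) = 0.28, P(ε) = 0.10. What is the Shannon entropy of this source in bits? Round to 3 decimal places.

H = −Σ pᵢ log₂ pᵢ.
−0.17·log₂(0.17) = 0.4346
−0.20·log₂(0.20) = 0.4644
−0.25·log₂(0.25) = 0.5000
−0.28·log₂(0.28) = 0.5142
−0.10·log₂(0.10) = 0.3322
Sum ≈ 2.2454 → 2.245 bits.

2.245 bits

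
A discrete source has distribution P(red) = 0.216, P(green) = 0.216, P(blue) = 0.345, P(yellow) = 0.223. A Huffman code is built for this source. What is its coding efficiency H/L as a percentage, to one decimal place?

98.4%

Entropy H = −Σ p log₂ p ≈ 1.9676 bits.
Huffman merges: 27/125+27/125→54/125; 223/1000+69/200→71/125; 54/125+71/125→1. L = 2 ≈ 2.0000.
Efficiency = H/L = 1.9676/2.0000 = 98.4%.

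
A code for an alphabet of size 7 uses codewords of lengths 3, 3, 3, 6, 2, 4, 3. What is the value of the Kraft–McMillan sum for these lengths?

0.828125

With common denominator 2^6 = 64: Σ 2^(−ℓᵢ) = 8/64 + 8/64 + 8/64 + 1/64 + 16/64 + 4/64 + 8/64 = 53/64 = 0.828125.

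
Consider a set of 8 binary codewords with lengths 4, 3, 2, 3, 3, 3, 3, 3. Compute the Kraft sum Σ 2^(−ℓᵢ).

With common denominator 2^4 = 16: Σ 2^(−ℓᵢ) = 1/16 + 2/16 + 4/16 + 2/16 + 2/16 + 2/16 + 2/16 + 2/16 = 17/16 = 1.0625.

1.0625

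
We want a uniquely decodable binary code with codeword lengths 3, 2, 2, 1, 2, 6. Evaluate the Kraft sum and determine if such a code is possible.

With common denominator 2^6 = 64: Σ 2^(−ℓᵢ) = 8/64 + 16/64 + 16/64 + 32/64 + 16/64 + 1/64 = 89/64 = 1.390625.
Kraft's inequality requires Σ ≤ 1; here Σ = 1.390625 > 1, so no such prefix code exists.

1.390625; no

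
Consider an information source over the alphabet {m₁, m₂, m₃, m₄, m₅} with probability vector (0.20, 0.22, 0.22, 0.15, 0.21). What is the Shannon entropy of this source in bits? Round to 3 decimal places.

2.309 bits

H = −Σ pᵢ log₂ pᵢ.
−0.20·log₂(0.20) = 0.4644
−0.22·log₂(0.22) = 0.4806
−0.22·log₂(0.22) = 0.4806
−0.15·log₂(0.15) = 0.4105
−0.21·log₂(0.21) = 0.4728
Sum ≈ 2.3089 → 2.309 bits.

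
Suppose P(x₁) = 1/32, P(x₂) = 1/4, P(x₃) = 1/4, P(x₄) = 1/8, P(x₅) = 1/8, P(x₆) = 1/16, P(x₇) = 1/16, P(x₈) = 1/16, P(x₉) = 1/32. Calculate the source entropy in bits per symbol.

Each probability is a power of 1/2, so log₂(1/p) is an integer.
H = Σ p·log₂(1/p) = 1/32·5 + 1/4·2 + 1/4·2 + 1/8·3 + 1/8·3 + 1/16·4 + 1/16·4 + 1/16·4 + 1/32·5 = 2.8125 bits.

2.8125 bits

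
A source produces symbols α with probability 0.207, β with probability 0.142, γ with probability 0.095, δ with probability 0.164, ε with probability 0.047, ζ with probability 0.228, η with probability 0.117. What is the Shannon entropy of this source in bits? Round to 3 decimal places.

2.676 bits

H = −Σ pᵢ log₂ pᵢ.
−0.207·log₂(0.207) = 0.4704
−0.142·log₂(0.142) = 0.3999
−0.095·log₂(0.095) = 0.3226
−0.164·log₂(0.164) = 0.4278
−0.047·log₂(0.047) = 0.2073
−0.228·log₂(0.228) = 0.4863
−0.117·log₂(0.117) = 0.3622
Sum ≈ 2.6764 → 2.676 bits.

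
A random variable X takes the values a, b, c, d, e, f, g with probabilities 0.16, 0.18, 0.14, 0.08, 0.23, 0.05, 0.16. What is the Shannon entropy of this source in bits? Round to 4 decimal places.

2.6837 bits

H = −Σ pᵢ log₂ pᵢ.
−0.16·log₂(0.16) = 0.4230
−0.18·log₂(0.18) = 0.4453
−0.14·log₂(0.14) = 0.3971
−0.08·log₂(0.08) = 0.2915
−0.23·log₂(0.23) = 0.4877
−0.05·log₂(0.05) = 0.2161
−0.16·log₂(0.16) = 0.4230
Sum ≈ 2.6837 → 2.6837 bits.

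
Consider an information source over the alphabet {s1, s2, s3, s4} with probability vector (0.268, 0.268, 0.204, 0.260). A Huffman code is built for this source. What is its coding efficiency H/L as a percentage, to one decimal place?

Entropy H = −Σ p log₂ p ≈ 1.9914 bits.
Huffman merges: 51/250+13/50→58/125; 67/250+67/250→67/125; 58/125+67/125→1. L = 2 ≈ 2.0000.
Efficiency = H/L = 1.9914/2.0000 = 99.6%.

99.6%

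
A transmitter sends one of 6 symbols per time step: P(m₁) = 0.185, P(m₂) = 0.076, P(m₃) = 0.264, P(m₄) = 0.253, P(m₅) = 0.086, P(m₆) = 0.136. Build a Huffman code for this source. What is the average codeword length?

2.46 bits/symbol

Repeatedly combine the two least-probable nodes; the expected code length is the sum of the merged weights.
merge 19/250 + 43/500 → 81/500
merge 17/125 + 81/500 → 149/500
merge 37/200 + 253/1000 → 219/500
merge 33/125 + 149/500 → 281/500
merge 219/500 + 281/500 → 1
L = 81/500 + 149/500 + 219/500 + 281/500 + 1 = 123/50 = 2.46 bits/symbol.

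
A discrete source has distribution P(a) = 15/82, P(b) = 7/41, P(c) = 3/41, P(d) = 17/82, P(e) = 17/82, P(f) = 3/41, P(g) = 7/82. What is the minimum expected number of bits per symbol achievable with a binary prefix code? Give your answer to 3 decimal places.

2.732 bits/symbol

Repeatedly combine the two least-probable nodes; the expected code length is the sum of the merged weights.
merge 3/41 + 3/41 → 6/41
merge 7/82 + 6/41 → 19/82
merge 7/41 + 15/82 → 29/82
merge 17/82 + 17/82 → 17/41
merge 19/82 + 29/82 → 24/41
merge 17/41 + 24/41 → 1
L = 6/41 + 19/82 + 29/82 + 17/41 + 24/41 + 1 = 112/41 ≈ 2.732 bits/symbol.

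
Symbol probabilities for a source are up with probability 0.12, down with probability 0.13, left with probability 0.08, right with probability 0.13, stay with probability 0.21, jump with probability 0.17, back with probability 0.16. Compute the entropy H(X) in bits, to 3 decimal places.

H = −Σ pᵢ log₂ pᵢ.
−0.12·log₂(0.12) = 0.3671
−0.13·log₂(0.13) = 0.3826
−0.08·log₂(0.08) = 0.2915
−0.13·log₂(0.13) = 0.3826
−0.21·log₂(0.21) = 0.4728
−0.17·log₂(0.17) = 0.4346
−0.16·log₂(0.16) = 0.4230
Sum ≈ 2.7543 → 2.754 bits.

2.754 bits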